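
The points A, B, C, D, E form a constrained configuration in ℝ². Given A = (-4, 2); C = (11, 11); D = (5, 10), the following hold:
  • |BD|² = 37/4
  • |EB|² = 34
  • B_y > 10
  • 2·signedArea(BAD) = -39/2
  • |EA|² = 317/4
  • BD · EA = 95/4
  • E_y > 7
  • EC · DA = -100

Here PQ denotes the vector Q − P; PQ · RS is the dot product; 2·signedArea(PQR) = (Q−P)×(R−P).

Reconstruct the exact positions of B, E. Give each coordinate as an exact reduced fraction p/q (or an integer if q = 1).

B = (8, 21/2)
E = (3, 15/2)

1. B_x = 8  [line -8·x + 9·y + -61/2 = 0 ∩ |BD|² = 37/4]
2. B_y = 21/2  [line -8·x + 9·y + -61/2 = 0 ∩ |BD|² = 37/4]
   → B = (8, 21/2)
3. E_x = 3  [BD · EA = 95/4 ∩ EC · DA = -100]
4. E_y = 15/2  [BD · EA = 95/4 ∩ EC · DA = -100]
   → E = (3, 15/2)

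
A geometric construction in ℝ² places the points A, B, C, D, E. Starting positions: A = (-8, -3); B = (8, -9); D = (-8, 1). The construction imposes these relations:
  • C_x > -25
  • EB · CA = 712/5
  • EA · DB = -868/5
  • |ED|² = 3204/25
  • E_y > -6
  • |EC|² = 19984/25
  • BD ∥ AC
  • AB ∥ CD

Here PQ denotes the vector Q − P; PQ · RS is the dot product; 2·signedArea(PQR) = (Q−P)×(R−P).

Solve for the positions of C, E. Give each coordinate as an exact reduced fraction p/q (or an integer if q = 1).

C = (-24, 7)
E = (8/5, -5)

1. C_x = -24  [AB ∥ CD ∩ BD ∥ AC]
2. C_y = 7  [AB ∥ CD ∩ BD ∥ AC]
   → C = (-24, 7)
3. E_x = 8/5  [line -16·x + 10·y + 378/5 = 0 ∩ |EC|² = 19984/25]
4. E_y = -5  [line -16·x + 10·y + 378/5 = 0 ∩ |EC|² = 19984/25]
   → E = (8/5, -5)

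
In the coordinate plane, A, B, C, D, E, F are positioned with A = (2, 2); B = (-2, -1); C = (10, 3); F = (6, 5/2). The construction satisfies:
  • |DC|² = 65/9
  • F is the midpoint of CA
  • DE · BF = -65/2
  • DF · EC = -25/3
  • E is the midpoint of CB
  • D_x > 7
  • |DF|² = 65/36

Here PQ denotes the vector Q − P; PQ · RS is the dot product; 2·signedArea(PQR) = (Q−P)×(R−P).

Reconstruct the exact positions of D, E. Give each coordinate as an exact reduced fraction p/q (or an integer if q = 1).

1. E_x = 4  [E is the midpoint of CB]
2. E_y = 1  [E is the midpoint of CB]
   → E = (4, 1)
3. D_x = 22/3  [DE · BF = -65/2 ∩ DF · EC = -25/3]
4. D_y = 8/3  [DE · BF = -65/2 ∩ DF · EC = -25/3]
   → D = (22/3, 8/3)

D = (22/3, 8/3)
E = (4, 1)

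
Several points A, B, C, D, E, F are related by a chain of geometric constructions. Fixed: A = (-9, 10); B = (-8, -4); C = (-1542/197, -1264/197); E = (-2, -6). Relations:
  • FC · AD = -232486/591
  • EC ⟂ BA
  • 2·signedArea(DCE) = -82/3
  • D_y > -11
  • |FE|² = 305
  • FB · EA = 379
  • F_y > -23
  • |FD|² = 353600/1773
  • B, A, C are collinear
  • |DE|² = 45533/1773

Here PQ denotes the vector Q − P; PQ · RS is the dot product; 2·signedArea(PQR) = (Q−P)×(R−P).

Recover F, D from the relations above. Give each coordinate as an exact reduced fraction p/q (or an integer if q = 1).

1. F_x = 5  [line 7·x + -16·y + -387 = 0 ∩ |FE|² = 305]
2. F_y = -22  [line 7·x + -16·y + -387 = 0 ∩ |FE|² = 305]
   → F = (5, -22)
3. D_x = -711/197  [2·signedArea(DCE) = -82/3 ∩ FC · AD = -232486/591]
4. D_y = -6386/591  [2·signedArea(DCE) = -82/3 ∩ FC · AD = -232486/591]
   → D = (-711/197, -6386/591)

D = (-711/197, -6386/591)
F = (5, -22)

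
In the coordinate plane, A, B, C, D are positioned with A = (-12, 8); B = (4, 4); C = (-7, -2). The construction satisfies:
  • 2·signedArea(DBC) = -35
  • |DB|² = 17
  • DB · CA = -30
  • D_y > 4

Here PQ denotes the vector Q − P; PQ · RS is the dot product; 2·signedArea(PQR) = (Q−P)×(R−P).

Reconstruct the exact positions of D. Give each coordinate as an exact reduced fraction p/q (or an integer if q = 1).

1. D_x = 0  [2·signedArea(DBC) = -35 ∩ DB · CA = -30]
2. D_y = 5  [2·signedArea(DBC) = -35 ∩ DB · CA = -30]
   → D = (0, 5)

D = (0, 5)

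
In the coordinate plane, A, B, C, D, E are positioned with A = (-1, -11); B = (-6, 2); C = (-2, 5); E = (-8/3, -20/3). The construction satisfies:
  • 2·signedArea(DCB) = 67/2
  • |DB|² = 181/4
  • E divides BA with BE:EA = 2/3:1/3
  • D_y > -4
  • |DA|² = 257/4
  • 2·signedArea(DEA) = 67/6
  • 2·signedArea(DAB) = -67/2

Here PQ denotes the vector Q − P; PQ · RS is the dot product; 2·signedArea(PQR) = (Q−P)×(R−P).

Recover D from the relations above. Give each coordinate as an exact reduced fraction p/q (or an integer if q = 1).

1. D_x = -3/2  [2·signedArea(DEA) = 67/6 ∩ 2·signedArea(DCB) = 67/2]
2. D_y = -3  [2·signedArea(DEA) = 67/6 ∩ 2·signedArea(DCB) = 67/2]
   → D = (-3/2, -3)

D = (-3/2, -3)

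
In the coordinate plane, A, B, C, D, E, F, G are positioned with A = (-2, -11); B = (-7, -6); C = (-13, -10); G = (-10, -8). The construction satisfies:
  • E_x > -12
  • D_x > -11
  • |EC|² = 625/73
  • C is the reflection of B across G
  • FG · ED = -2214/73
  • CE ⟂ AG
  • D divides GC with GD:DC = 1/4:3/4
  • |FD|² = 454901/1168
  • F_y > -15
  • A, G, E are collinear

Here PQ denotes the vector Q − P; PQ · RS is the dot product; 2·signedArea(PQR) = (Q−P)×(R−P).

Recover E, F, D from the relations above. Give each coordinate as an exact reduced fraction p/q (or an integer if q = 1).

D = (-43/4, -17/2)
E = (-874/73, -530/73)
F = (582/73, -1076/73)

1. E_x = -874/73  [A, G, E are collinear ∩ CE ⟂ AG]
2. E_y = -530/73  [A, G, E are collinear ∩ CE ⟂ AG]
   → E = (-874/73, -530/73)
3. D_x = -43/4  [D divides GC with GD:DC = 1/4:3/4]
4. D_y = -17/2  [D divides GC with GD:DC = 1/4:3/4]
   → D = (-43/4, -17/2)
5. F_x = 582/73  [line -357/292·x + 181/146·y + 4091/146 = 0 ∩ |FD|² = 454901/1168]
6. F_y = -1076/73  [line -357/292·x + 181/146·y + 4091/146 = 0 ∩ |FD|² = 454901/1168]
   → F = (582/73, -1076/73)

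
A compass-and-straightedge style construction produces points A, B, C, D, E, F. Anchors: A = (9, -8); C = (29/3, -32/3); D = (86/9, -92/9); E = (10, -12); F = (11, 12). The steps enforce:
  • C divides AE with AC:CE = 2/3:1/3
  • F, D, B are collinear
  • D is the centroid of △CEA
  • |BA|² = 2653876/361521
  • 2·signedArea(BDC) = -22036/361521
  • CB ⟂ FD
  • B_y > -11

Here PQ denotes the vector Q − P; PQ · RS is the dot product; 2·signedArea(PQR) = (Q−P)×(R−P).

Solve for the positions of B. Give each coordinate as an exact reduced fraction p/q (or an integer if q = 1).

1. B_x = 1148101/120507  [F, D, B are collinear ∩ CB ⟂ FD]
2. B_y = -1284316/120507  [F, D, B are collinear ∩ CB ⟂ FD]
   → B = (1148101/120507, -1284316/120507)

B = (1148101/120507, -1284316/120507)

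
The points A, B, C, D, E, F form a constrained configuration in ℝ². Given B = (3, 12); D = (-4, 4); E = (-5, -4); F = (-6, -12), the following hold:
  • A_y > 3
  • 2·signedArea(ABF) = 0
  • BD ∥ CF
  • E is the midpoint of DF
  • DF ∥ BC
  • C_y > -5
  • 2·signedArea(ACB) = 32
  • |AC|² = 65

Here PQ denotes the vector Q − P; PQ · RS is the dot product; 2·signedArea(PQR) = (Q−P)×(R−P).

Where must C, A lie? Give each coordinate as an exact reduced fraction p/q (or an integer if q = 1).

A = (0, 4)
C = (1, -4)

1. C_x = 1  [BD ∥ CF ∩ DF ∥ BC]
2. C_y = -4  [BD ∥ CF ∩ DF ∥ BC]
   → C = (1, -4)
3. A_x = 0  [2·signedArea(ABF) = 0 ∩ 2·signedArea(ACB) = 32]
4. A_y = 4  [2·signedArea(ABF) = 0 ∩ 2·signedArea(ACB) = 32]
   → A = (0, 4)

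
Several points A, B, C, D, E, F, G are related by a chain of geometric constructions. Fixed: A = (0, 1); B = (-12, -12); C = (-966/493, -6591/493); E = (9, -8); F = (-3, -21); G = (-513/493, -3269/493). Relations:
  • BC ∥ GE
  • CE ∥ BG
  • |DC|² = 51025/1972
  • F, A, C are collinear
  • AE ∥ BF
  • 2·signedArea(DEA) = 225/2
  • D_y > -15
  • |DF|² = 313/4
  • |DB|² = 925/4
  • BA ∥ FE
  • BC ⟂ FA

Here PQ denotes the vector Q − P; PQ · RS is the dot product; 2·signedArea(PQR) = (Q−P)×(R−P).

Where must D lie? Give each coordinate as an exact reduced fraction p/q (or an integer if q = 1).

D = (3, -29/2)

1. D_x = 3  [line -9·x + -9·y + -207/2 = 0 ∩ |DF|² = 313/4]
2. D_y = -29/2  [line -9·x + -9·y + -207/2 = 0 ∩ |DF|² = 313/4]
   → D = (3, -29/2)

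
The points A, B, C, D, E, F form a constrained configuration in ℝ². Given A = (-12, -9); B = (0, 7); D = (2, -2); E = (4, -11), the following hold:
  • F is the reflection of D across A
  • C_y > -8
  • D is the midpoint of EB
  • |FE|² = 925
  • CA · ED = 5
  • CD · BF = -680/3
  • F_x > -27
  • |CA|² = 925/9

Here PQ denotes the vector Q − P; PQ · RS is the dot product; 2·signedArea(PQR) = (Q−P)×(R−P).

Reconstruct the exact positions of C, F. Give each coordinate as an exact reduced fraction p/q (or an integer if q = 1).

C = (-2, -22/3)
F = (-26, -16)

1. C_x = -2  [line 2·x + -9·y + -62 = 0 ∩ |CA|² = 925/9]
2. C_y = -22/3  [line 2·x + -9·y + -62 = 0 ∩ |CA|² = 925/9]
   → C = (-2, -22/3)
3. F_x = -26  [F is the reflection of D across A]
4. F_y = -16  [F is the reflection of D across A]
   → F = (-26, -16)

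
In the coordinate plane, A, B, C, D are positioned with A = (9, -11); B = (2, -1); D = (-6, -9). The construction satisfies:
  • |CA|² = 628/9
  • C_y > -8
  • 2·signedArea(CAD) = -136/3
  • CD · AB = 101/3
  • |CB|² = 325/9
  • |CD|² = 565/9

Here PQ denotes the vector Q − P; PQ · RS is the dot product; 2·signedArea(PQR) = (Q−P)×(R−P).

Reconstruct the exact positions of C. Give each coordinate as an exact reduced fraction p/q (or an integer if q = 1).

C = (5/3, -7)

1. C_x = 5/3  [2·signedArea(CAD) = -136/3 ∩ CD · AB = 101/3]
2. C_y = -7  [2·signedArea(CAD) = -136/3 ∩ CD · AB = 101/3]
   → C = (5/3, -7)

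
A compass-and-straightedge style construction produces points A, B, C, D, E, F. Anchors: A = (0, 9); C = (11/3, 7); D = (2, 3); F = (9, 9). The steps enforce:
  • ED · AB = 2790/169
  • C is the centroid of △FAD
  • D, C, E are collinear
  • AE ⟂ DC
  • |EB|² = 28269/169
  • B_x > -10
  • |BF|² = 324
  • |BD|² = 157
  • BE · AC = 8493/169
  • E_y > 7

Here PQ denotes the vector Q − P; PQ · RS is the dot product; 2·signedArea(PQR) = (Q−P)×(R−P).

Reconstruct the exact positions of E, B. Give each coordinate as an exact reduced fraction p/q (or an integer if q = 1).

B = (-9, 9)
E = (648/169, 1251/169)

1. E_x = 648/169  [D, C, E are collinear ∩ AE ⟂ DC]
2. E_y = 1251/169  [D, C, E are collinear ∩ AE ⟂ DC]
   → E = (648/169, 1251/169)
3. B_x = -9  [BE · AC = 8493/169 ∩ ED · AB = 2790/169]
4. B_y = 9  [BE · AC = 8493/169 ∩ ED · AB = 2790/169]
   → B = (-9, 9)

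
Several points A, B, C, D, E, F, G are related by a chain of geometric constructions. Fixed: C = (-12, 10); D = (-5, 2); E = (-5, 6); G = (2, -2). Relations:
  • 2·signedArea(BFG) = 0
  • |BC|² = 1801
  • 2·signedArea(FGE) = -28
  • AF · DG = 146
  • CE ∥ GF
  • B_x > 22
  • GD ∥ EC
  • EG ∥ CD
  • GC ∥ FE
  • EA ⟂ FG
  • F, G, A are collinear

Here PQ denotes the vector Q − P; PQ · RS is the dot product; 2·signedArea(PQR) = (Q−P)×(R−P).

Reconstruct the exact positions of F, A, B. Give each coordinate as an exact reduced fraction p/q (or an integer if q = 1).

1. F_x = 9  [GC ∥ FE ∩ CE ∥ GF]
2. F_y = -6  [GC ∥ FE ∩ CE ∥ GF]
   → F = (9, -6)
3. A_x = -437/65  [F, G, A are collinear ∩ EA ⟂ FG]
4. A_y = 194/65  [F, G, A are collinear ∩ EA ⟂ FG]
   → A = (-437/65, 194/65)
5. B_x = 23  [line -4·x + -7·y + -6 = 0 ∩ |BC|² = 1801]
6. B_y = -14  [line -4·x + -7·y + -6 = 0 ∩ |BC|² = 1801]
   → B = (23, -14)

A = (-437/65, 194/65)
B = (23, -14)
F = (9, -6)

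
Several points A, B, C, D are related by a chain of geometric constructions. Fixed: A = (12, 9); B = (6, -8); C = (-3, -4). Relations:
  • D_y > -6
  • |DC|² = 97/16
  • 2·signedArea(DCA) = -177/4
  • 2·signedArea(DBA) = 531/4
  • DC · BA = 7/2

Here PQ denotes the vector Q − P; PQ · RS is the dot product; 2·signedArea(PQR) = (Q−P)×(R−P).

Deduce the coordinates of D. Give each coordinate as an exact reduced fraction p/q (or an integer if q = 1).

1. D_x = -3/4  [2·signedArea(DCA) = -177/4 ∩ 2·signedArea(DBA) = 531/4]
2. D_y = -5  [2·signedArea(DCA) = -177/4 ∩ 2·signedArea(DBA) = 531/4]
   → D = (-3/4, -5)

D = (-3/4, -5)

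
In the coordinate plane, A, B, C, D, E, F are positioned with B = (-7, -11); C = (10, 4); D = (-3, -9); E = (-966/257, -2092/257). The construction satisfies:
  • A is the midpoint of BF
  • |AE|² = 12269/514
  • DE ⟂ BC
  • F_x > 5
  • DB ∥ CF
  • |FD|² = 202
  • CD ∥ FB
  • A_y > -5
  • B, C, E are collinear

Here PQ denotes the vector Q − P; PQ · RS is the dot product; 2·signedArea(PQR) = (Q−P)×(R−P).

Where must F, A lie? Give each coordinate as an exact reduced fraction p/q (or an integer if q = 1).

1. F_x = 6  [CD ∥ FB ∩ DB ∥ CF]
2. F_y = 2  [CD ∥ FB ∩ DB ∥ CF]
   → F = (6, 2)
3. A_x = -1/2  [A is the midpoint of BF]
4. A_y = -9/2  [A is the midpoint of BF]
   → A = (-1/2, -9/2)

A = (-1/2, -9/2)
F = (6, 2)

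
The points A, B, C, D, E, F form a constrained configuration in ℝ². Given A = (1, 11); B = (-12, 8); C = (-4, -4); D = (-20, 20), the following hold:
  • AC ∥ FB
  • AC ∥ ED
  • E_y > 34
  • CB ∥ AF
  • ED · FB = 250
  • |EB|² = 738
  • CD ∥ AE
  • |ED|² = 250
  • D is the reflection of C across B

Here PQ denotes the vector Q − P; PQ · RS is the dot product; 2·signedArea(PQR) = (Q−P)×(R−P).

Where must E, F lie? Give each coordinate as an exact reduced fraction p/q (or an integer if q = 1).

E = (-15, 35)
F = (-7, 23)

1. E_x = -15  [AC ∥ ED ∩ CD ∥ AE]
2. E_y = 35  [AC ∥ ED ∩ CD ∥ AE]
   → E = (-15, 35)
3. F_x = -7  [AC ∥ FB ∩ CB ∥ AF]
4. F_y = 23  [AC ∥ FB ∩ CB ∥ AF]
   → F = (-7, 23)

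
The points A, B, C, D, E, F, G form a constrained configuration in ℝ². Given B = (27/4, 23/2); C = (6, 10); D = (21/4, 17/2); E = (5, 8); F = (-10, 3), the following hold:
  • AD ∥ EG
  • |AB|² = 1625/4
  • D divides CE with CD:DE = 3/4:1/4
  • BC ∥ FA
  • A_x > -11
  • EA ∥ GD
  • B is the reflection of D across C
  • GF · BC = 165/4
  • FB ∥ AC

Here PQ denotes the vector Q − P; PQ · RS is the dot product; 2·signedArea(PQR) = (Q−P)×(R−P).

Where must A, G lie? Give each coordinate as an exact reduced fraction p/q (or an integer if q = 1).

A = (-43/4, 3/2)
G = (21, 15)

1. A_x = -43/4  [FB ∥ AC ∩ BC ∥ FA]
2. A_y = 3/2  [FB ∥ AC ∩ BC ∥ FA]
   → A = (-43/4, 3/2)
3. G_x = 21  [EA ∥ GD ∩ AD ∥ EG]
4. G_y = 15  [EA ∥ GD ∩ AD ∥ EG]
   → G = (21, 15)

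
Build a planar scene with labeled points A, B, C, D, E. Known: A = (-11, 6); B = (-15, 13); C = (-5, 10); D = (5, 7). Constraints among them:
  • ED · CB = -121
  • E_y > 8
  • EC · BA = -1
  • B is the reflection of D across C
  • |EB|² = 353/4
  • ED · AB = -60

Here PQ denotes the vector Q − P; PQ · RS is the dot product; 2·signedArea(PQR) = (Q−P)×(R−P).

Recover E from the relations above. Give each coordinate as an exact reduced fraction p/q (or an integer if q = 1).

1. E_x = -13/2  [EC · BA = -1 ∩ ED · CB = -121]
2. E_y = 9  [EC · BA = -1 ∩ ED · CB = -121]
   → E = (-13/2, 9)

E = (-13/2, 9)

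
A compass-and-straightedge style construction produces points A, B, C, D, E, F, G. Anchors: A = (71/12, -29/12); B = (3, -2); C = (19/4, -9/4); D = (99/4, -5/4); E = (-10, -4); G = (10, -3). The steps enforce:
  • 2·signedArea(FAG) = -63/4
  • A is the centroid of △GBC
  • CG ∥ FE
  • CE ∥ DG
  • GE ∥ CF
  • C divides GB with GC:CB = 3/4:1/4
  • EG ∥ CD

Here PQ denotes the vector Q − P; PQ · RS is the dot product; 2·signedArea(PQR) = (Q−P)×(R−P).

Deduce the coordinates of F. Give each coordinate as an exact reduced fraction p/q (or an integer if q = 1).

1. F_x = -61/4  [CG ∥ FE ∩ GE ∥ CF]
2. F_y = -13/4  [CG ∥ FE ∩ GE ∥ CF]
   → F = (-61/4, -13/4)

F = (-61/4, -13/4)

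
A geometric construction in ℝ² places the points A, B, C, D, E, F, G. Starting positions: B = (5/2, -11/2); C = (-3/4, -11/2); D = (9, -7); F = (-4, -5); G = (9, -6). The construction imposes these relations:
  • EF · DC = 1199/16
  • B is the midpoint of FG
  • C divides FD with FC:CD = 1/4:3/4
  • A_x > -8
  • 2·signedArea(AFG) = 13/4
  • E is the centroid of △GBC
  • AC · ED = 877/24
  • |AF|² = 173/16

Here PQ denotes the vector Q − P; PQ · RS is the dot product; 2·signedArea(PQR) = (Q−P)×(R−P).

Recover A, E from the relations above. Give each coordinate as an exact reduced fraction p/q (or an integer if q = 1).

1. E_x = 43/12  [E is the centroid of △GBC]
2. E_y = -17/3  [E is the centroid of △GBC]
   → E = (43/12, -17/3)
3. A_x = -29/4  [2·signedArea(AFG) = 13/4 ∩ AC · ED = 877/24]
4. A_y = -9/2  [2·signedArea(AFG) = 13/4 ∩ AC · ED = 877/24]
   → A = (-29/4, -9/2)

A = (-29/4, -9/2)
E = (43/12, -17/3)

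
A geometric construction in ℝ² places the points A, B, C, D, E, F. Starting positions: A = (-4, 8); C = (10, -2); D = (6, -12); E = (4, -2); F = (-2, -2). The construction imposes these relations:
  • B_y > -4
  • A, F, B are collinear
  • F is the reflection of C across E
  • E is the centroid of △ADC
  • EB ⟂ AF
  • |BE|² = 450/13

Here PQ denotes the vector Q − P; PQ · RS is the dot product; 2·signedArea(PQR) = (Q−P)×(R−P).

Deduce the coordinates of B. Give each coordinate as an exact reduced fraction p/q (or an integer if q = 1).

B = (-23/13, -41/13)

1. B_x = -23/13  [A, F, B are collinear ∩ EB ⟂ AF]
2. B_y = -41/13  [A, F, B are collinear ∩ EB ⟂ AF]
   → B = (-23/13, -41/13)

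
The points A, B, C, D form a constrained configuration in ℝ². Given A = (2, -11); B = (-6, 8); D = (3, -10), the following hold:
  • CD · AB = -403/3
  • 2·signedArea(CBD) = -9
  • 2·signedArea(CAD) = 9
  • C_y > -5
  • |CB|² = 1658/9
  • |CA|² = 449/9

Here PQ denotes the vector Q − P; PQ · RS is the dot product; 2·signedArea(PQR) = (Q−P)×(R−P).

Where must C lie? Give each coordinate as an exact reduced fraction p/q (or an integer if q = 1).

1. C_x = -1/3  [2·signedArea(CAD) = 9 ∩ 2·signedArea(CBD) = -9]
2. C_y = -13/3  [2·signedArea(CAD) = 9 ∩ 2·signedArea(CBD) = -9]
   → C = (-1/3, -13/3)

C = (-1/3, -13/3)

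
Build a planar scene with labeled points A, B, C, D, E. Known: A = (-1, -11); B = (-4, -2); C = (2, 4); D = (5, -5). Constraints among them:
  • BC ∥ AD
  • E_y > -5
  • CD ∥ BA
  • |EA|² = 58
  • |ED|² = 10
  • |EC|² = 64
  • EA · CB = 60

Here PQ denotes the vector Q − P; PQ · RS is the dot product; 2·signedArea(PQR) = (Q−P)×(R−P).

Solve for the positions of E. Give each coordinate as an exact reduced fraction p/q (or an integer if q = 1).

E = (2, -4)

1. E_x = 2  [line 6·x + 6·y + 12 = 0 ∩ |ED|² = 10]
2. E_y = -4  [line 6·x + 6·y + 12 = 0 ∩ |ED|² = 10]
   → E = (2, -4)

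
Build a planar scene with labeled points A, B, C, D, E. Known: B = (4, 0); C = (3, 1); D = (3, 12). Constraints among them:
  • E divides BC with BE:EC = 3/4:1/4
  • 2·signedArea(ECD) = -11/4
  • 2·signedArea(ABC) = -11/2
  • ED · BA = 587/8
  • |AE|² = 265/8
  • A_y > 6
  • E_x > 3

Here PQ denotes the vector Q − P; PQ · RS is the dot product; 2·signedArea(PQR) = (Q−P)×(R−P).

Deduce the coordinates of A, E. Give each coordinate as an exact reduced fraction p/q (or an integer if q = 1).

A = (3, 13/2)
E = (13/4, 3/4)

1. E_x = 13/4  [E divides BC with BE:EC = 3/4:1/4]
2. E_y = 3/4  [E divides BC with BE:EC = 3/4:1/4]
   → E = (13/4, 3/4)
3. A_x = 3  [2·signedArea(ABC) = -11/2 ∩ ED · BA = 587/8]
4. A_y = 13/2  [2·signedArea(ABC) = -11/2 ∩ ED · BA = 587/8]
   → A = (3, 13/2)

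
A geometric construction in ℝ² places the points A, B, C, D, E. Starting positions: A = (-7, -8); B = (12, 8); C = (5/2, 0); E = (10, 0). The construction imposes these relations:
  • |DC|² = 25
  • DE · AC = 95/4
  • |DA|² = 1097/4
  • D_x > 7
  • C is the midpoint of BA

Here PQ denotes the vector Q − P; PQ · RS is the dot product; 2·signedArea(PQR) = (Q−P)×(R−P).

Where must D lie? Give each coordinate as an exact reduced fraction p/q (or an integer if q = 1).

1. D_x = 15/2  [line -19/2·x + -8·y + 285/4 = 0 ∩ |DC|² = 25]
2. D_y = 0  [line -19/2·x + -8·y + 285/4 = 0 ∩ |DC|² = 25]
   → D = (15/2, 0)

D = (15/2, 0)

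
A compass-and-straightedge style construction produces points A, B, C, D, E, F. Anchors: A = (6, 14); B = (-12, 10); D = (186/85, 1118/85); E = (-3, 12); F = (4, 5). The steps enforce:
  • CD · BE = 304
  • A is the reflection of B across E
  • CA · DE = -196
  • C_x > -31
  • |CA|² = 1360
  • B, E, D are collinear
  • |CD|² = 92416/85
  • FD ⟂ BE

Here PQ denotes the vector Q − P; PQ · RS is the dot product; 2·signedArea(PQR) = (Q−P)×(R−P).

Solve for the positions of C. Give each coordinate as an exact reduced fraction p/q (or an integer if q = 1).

C = (-30, 6)

1. C_x = -30  [line -9·x + -2·y + -258 = 0 ∩ |CA|² = 1360]
2. C_y = 6  [line -9·x + -2·y + -258 = 0 ∩ |CA|² = 1360]
   → C = (-30, 6)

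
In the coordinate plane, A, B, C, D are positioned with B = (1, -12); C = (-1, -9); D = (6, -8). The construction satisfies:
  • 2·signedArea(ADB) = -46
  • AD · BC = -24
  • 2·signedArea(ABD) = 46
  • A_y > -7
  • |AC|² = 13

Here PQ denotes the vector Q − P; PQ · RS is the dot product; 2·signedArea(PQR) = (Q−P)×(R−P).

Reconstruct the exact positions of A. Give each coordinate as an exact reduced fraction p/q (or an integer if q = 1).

A = (-3, -6)

1. A_x = -3  [2·signedArea(ABD) = 46 ∩ AD · BC = -24]
2. A_y = -6  [2·signedArea(ABD) = 46 ∩ AD · BC = -24]
   → A = (-3, -6)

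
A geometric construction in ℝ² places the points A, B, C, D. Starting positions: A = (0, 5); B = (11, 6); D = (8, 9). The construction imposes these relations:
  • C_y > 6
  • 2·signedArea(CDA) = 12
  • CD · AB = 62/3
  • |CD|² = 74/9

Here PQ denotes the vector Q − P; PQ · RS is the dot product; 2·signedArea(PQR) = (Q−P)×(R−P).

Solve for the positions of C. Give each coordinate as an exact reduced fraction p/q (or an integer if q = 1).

1. C_x = 19/3  [2·signedArea(CDA) = 12 ∩ CD · AB = 62/3]
2. C_y = 20/3  [2·signedArea(CDA) = 12 ∩ CD · AB = 62/3]
   → C = (19/3, 20/3)

C = (19/3, 20/3)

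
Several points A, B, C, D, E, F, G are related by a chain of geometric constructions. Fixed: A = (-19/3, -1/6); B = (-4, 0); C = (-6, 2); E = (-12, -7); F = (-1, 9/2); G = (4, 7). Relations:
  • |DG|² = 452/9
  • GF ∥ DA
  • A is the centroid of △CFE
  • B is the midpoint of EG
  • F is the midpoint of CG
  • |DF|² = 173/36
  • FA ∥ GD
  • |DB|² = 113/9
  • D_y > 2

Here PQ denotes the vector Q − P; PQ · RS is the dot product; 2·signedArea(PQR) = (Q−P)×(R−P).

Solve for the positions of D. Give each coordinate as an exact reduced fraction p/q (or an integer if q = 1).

D = (-4/3, 7/3)

1. D_x = -4/3  [GF ∥ DA ∩ FA ∥ GD]
2. D_y = 7/3  [GF ∥ DA ∩ FA ∥ GD]
   → D = (-4/3, 7/3)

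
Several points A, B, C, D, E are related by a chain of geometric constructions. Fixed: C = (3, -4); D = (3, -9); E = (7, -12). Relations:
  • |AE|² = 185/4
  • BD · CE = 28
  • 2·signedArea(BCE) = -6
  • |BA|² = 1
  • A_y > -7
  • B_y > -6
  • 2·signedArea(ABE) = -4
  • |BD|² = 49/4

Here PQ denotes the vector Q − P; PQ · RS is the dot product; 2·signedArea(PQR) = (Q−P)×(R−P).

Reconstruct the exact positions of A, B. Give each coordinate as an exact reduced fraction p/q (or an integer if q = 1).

1. B_x = 3  [BD · CE = 28 ∩ 2·signedArea(BCE) = -6]
2. B_y = -11/2  [BD · CE = 28 ∩ 2·signedArea(BCE) = -6]
   → B = (3, -11/2)
3. A_x = 3  [line 13/2·x + 4·y + 13/2 = 0 ∩ |AE|² = 185/4]
4. A_y = -13/2  [line 13/2·x + 4·y + 13/2 = 0 ∩ |AE|² = 185/4]
   → A = (3, -13/2)

A = (3, -13/2)
B = (3, -11/2)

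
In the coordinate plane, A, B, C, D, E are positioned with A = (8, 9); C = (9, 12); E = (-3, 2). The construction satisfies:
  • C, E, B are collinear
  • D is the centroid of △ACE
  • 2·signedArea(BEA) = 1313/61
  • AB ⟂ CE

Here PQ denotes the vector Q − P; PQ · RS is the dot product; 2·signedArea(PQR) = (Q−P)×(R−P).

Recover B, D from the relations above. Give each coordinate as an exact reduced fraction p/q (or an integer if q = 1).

1. B_x = 423/61  [C, E, B are collinear ∩ AB ⟂ CE]
2. B_y = 627/61  [C, E, B are collinear ∩ AB ⟂ CE]
   → B = (423/61, 627/61)
3. D_x = 14/3  [D is the centroid of △ACE]
4. D_y = 23/3  [D is the centroid of △ACE]
   → D = (14/3, 23/3)

B = (423/61, 627/61)
D = (14/3, 23/3)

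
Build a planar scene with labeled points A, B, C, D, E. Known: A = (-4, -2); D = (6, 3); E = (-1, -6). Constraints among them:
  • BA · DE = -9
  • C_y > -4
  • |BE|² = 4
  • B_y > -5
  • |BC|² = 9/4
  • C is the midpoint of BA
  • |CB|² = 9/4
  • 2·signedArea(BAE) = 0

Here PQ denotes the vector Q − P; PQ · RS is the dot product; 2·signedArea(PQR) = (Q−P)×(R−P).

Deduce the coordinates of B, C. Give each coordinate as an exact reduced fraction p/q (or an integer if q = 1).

1. B_x = -11/5  [2·signedArea(BAE) = 0 ∩ BA · DE = -9]
2. B_y = -22/5  [2·signedArea(BAE) = 0 ∩ BA · DE = -9]
   → B = (-11/5, -22/5)
3. C_x = -31/10  [C is the midpoint of BA]
4. C_y = -16/5  [C is the midpoint of BA]
   → C = (-31/10, -16/5)

B = (-11/5, -22/5)
C = (-31/10, -16/5)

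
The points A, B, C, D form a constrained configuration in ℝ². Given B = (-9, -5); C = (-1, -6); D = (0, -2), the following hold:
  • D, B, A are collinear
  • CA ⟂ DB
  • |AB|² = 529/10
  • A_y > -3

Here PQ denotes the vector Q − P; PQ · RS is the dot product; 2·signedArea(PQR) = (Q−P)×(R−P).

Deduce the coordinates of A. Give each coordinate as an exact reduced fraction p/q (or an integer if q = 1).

A = (-21/10, -27/10)

1. A_x = -21/10  [D, B, A are collinear ∩ CA ⟂ DB]
2. A_y = -27/10  [D, B, A are collinear ∩ CA ⟂ DB]
   → A = (-21/10, -27/10)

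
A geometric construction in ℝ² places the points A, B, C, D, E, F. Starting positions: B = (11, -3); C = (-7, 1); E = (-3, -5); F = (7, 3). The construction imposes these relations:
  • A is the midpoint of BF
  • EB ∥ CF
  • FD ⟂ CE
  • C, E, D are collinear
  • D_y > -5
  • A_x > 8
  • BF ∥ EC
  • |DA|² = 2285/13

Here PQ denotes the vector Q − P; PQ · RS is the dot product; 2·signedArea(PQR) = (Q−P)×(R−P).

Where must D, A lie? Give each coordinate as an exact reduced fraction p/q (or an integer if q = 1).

A = (9, 0)
D = (-47/13, -53/13)

1. D_x = -47/13  [C, E, D are collinear ∩ FD ⟂ CE]
2. D_y = -53/13  [C, E, D are collinear ∩ FD ⟂ CE]
   → D = (-47/13, -53/13)
3. A_x = 9  [A is the midpoint of BF]
4. A_y = 0  [A is the midpoint of BF]
   → A = (9, 0)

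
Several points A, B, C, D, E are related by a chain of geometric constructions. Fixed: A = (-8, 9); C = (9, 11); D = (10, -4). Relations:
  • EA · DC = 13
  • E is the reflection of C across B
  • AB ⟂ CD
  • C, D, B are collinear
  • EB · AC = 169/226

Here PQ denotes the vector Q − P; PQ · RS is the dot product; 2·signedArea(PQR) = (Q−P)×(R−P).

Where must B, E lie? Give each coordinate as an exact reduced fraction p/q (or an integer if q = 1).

B = (2047/226, 2291/226)
E = (1030/113, 1048/113)

1. B_x = 2047/226  [C, D, B are collinear ∩ AB ⟂ CD]
2. B_y = 2291/226  [C, D, B are collinear ∩ AB ⟂ CD]
   → B = (2047/226, 2291/226)
3. E_x = 1030/113  [E is the reflection of C across B]
4. E_y = 1048/113  [E is the reflection of C across B]
   → E = (1030/113, 1048/113)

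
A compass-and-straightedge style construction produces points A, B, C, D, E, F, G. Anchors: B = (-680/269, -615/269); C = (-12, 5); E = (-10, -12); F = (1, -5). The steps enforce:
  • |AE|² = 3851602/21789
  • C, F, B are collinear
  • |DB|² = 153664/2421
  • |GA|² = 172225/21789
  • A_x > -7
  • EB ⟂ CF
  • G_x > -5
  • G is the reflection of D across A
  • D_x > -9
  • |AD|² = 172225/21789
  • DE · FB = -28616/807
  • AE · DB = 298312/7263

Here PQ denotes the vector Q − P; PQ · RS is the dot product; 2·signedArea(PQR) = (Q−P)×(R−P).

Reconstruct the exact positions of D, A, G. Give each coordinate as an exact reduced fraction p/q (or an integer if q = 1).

A = (-16013/2421, 2075/2421)
D = (-7136/807, 2075/807)
G = (-10618/2421, -2075/2421)

1. D_x = -7136/807  [line 949/269·x + -730/269·y + 30806/807 = 0 ∩ |DB|² = 153664/2421]
2. D_y = 2075/807  [line 949/269·x + -730/269·y + 30806/807 = 0 ∩ |DB|² = 153664/2421]
   → D = (-7136/807, 2075/807)
3. A_x = -16013/2421  [line -5096/807·x + 3920/807·y + -333592/7263 = 0 ∩ |AE|² = 3851602/21789]
4. A_y = 2075/2421  [line -5096/807·x + 3920/807·y + -333592/7263 = 0 ∩ |AE|² = 3851602/21789]
   → A = (-16013/2421, 2075/2421)
5. G_x = -10618/2421  [G is the reflection of D across A]
6. G_y = -2075/2421  [G is the reflection of D across A]
   → G = (-10618/2421, -2075/2421)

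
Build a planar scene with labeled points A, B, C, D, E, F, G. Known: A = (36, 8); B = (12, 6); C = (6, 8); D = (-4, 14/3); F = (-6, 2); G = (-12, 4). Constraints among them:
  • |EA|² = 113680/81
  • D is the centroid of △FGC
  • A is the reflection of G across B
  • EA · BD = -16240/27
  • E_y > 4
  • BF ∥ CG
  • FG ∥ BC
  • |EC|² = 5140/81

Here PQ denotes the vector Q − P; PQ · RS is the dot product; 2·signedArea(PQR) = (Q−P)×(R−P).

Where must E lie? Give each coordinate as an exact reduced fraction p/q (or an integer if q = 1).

1. E_x = -4/3  [line 16·x + 4/3·y + 400/27 = 0 ∩ |EA|² = 113680/81]
2. E_y = 44/9  [line 16·x + 4/3·y + 400/27 = 0 ∩ |EA|² = 113680/81]
   → E = (-4/3, 44/9)

E = (-4/3, 44/9)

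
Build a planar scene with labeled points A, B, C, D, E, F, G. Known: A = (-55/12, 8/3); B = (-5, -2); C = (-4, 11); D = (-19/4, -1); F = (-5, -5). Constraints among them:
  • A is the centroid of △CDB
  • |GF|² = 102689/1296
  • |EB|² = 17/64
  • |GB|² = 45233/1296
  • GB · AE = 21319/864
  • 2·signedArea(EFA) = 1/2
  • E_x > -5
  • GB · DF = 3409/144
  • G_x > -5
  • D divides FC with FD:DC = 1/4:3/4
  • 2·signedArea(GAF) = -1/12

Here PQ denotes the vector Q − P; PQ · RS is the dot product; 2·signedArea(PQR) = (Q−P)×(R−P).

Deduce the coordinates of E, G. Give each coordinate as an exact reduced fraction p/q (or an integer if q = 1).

1. G_x = -163/36  [2·signedArea(GAF) = -1/12 ∩ GB · DF = 3409/144]
2. G_y = 35/9  [2·signedArea(GAF) = -1/12 ∩ GB · DF = 3409/144]
   → G = (-163/36, 35/9)
3. E_x = -39/8  [2·signedArea(EFA) = 1/2 ∩ GB · AE = 21319/864]
4. E_y = -3/2  [2·signedArea(EFA) = 1/2 ∩ GB · AE = 21319/864]
   → E = (-39/8, -3/2)

E = (-39/8, -3/2)
G = (-163/36, 35/9)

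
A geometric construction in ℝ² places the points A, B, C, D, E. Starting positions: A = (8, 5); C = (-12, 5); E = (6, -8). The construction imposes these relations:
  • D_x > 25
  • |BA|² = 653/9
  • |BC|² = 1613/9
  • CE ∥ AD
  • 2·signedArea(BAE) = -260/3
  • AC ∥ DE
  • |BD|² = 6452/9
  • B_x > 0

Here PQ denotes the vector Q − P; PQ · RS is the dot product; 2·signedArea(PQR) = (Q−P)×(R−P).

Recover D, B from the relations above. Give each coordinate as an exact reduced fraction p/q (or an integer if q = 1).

B = (2/3, 2/3)
D = (26, -8)

1. D_x = 26  [AC ∥ DE ∩ CE ∥ AD]
2. D_y = -8  [AC ∥ DE ∩ CE ∥ AD]
   → D = (26, -8)
3. B_x = 2/3  [line 13·x + -2·y + -22/3 = 0 ∩ |BD|² = 6452/9]
4. B_y = 2/3  [line 13·x + -2·y + -22/3 = 0 ∩ |BD|² = 6452/9]
   → B = (2/3, 2/3)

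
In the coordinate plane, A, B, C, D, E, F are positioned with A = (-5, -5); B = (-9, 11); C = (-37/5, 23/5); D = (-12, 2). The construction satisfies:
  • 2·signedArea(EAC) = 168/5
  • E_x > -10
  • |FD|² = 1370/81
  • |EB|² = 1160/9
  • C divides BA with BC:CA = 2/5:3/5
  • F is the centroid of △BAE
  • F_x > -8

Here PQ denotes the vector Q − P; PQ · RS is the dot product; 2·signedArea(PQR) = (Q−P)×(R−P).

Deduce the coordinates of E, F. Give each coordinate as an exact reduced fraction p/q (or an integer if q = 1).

1. E_x = -29/3  [line -48/5·x + -12/5·y + -468/5 = 0 ∩ |EB|² = 1160/9]
2. E_y = -1/3  [line -48/5·x + -12/5·y + -468/5 = 0 ∩ |EB|² = 1160/9]
   → E = (-29/3, -1/3)
3. F_x = -71/9  [F is the centroid of △BAE]
4. F_y = 17/9  [F is the centroid of △BAE]
   → F = (-71/9, 17/9)

E = (-29/3, -1/3)
F = (-71/9, 17/9)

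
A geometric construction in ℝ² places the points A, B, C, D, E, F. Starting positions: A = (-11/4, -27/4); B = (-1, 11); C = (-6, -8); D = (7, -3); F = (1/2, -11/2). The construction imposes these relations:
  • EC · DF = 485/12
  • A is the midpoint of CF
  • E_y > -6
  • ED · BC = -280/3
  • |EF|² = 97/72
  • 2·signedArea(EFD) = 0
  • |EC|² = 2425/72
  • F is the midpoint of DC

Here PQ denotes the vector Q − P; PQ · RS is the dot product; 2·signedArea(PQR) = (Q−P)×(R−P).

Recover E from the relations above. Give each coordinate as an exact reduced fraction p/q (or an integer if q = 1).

E = (-7/12, -71/12)

1. E_x = -7/12  [2·signedArea(EFD) = 0 ∩ EC · DF = 485/12]
2. E_y = -71/12  [2·signedArea(EFD) = 0 ∩ EC · DF = 485/12]
   → E = (-7/12, -71/12)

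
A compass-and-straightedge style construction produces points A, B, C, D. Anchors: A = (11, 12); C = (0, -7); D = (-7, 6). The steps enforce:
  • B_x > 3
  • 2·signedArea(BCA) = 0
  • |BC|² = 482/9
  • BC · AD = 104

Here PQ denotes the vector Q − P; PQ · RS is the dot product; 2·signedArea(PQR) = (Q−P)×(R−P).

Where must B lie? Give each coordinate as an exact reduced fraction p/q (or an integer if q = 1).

1. B_x = 11/3  [2·signedArea(BCA) = 0 ∩ BC · AD = 104]
2. B_y = -2/3  [2·signedArea(BCA) = 0 ∩ BC · AD = 104]
   → B = (11/3, -2/3)

B = (11/3, -2/3)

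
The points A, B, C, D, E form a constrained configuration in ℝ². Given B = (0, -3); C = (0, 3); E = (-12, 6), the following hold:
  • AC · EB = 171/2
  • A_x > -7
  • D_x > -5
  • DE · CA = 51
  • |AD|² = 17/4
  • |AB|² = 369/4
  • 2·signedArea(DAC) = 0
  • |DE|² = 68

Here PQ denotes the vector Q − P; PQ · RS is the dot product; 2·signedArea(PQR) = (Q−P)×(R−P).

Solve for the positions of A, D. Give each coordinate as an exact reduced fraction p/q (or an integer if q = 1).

1. A_x = -6  [line -12·x + 9·y + -225/2 = 0 ∩ |AB|² = 369/4]
2. A_y = 9/2  [line -12·x + 9·y + -225/2 = 0 ∩ |AB|² = 369/4]
   → A = (-6, 9/2)
3. D_x = -4  [2·signedArea(DAC) = 0 ∩ DE · CA = 51]
4. D_y = 4  [2·signedArea(DAC) = 0 ∩ DE · CA = 51]
   → D = (-4, 4)

A = (-6, 9/2)
D = (-4, 4)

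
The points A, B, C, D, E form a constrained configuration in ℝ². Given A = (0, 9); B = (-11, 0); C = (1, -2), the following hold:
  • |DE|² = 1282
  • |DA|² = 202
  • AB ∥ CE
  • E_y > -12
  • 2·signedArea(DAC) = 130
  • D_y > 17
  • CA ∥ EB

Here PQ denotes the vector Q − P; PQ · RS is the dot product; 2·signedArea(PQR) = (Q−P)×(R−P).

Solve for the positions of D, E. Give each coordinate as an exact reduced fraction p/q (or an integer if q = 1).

1. D_x = 11  [line 11·x + 1·y + -139 = 0 ∩ |DA|² = 202]
2. D_y = 18  [line 11·x + 1·y + -139 = 0 ∩ |DA|² = 202]
   → D = (11, 18)
3. E_x = -10  [CA ∥ EB ∩ AB ∥ CE]
4. E_y = -11  [CA ∥ EB ∩ AB ∥ CE]
   → E = (-10, -11)

D = (11, 18)
E = (-10, -11)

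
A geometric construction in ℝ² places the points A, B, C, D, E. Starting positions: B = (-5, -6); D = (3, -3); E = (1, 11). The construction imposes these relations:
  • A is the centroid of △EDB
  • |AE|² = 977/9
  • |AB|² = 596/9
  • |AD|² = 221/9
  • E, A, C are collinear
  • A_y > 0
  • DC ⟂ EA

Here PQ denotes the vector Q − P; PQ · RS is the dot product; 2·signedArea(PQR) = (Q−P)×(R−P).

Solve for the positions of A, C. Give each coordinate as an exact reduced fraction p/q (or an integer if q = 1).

A = (-1/3, 2/3)
C = (-727/977, -2459/977)

1. A_x = -1/3  [A is the centroid of △EDB]
2. A_y = 2/3  [A is the centroid of △EDB]
   → A = (-1/3, 2/3)
3. C_x = -727/977  [E, A, C are collinear ∩ DC ⟂ EA]
4. C_y = -2459/977  [E, A, C are collinear ∩ DC ⟂ EA]
   → C = (-727/977, -2459/977)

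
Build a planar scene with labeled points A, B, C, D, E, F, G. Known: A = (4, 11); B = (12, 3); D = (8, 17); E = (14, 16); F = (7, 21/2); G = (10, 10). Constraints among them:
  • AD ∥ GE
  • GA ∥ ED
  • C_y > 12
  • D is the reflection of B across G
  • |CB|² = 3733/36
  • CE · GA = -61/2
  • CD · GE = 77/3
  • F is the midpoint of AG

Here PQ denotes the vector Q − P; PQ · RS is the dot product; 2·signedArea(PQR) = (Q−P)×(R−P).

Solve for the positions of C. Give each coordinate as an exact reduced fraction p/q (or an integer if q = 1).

C = (25/3, 25/2)

1. C_x = 25/3  [CD · GE = 77/3 ∩ CE · GA = -61/2]
2. C_y = 25/2  [CD · GE = 77/3 ∩ CE · GA = -61/2]
   → C = (25/3, 25/2)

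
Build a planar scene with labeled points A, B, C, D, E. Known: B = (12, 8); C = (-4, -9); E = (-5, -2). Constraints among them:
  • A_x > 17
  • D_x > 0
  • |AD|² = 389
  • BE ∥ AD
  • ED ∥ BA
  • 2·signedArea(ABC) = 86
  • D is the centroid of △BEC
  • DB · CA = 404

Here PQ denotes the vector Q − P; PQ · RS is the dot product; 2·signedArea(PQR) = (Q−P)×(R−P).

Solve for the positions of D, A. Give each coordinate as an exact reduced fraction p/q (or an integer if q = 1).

1. D_x = 1  [D is the centroid of △BEC]
2. D_y = -1  [D is the centroid of △BEC]
   → D = (1, -1)
3. A_x = 18  [BE ∥ AD ∩ ED ∥ BA]
4. A_y = 9  [BE ∥ AD ∩ ED ∥ BA]
   → A = (18, 9)

A = (18, 9)
D = (1, -1)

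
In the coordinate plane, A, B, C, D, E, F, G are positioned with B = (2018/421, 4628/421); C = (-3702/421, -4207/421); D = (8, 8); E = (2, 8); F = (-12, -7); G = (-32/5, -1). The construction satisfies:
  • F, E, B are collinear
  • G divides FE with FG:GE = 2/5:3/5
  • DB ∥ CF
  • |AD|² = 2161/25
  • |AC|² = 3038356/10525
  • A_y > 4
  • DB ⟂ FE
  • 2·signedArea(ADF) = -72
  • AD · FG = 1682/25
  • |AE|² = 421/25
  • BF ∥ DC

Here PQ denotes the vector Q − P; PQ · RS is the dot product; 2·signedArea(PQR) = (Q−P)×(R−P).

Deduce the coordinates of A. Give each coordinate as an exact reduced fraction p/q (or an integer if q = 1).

1. A_x = -4/5  [2·signedArea(ADF) = -72 ∩ AD · FG = 1682/25]
2. A_y = 5  [2·signedArea(ADF) = -72 ∩ AD · FG = 1682/25]
   → A = (-4/5, 5)

A = (-4/5, 5)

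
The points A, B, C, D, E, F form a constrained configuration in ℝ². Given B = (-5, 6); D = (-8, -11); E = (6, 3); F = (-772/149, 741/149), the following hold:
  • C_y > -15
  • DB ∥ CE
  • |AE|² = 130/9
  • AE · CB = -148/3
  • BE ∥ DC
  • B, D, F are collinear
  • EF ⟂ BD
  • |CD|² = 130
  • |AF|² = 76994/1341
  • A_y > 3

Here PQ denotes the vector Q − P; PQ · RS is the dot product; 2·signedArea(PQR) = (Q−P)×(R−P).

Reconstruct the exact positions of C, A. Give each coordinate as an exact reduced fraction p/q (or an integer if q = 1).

1. C_x = 3  [DB ∥ CE ∩ BE ∥ DC]
2. C_y = -14  [DB ∥ CE ∩ BE ∥ DC]
   → C = (3, -14)
3. A_x = 7/3  [line 8·x + -20·y + 184/3 = 0 ∩ |AF|² = 76994/1341]
4. A_y = 4  [line 8·x + -20·y + 184/3 = 0 ∩ |AF|² = 76994/1341]
   → A = (7/3, 4)

A = (7/3, 4)
C = (3, -14)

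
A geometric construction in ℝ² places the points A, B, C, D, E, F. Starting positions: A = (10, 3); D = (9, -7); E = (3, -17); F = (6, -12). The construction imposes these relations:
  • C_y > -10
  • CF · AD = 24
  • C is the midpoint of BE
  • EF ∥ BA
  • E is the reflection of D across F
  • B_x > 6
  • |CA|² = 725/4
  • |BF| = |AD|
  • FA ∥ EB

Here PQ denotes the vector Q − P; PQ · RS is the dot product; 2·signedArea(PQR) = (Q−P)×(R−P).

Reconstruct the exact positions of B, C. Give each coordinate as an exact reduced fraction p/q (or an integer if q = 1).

1. B_x = 7  [EF ∥ BA ∩ FA ∥ EB]
2. B_y = -2  [EF ∥ BA ∩ FA ∥ EB]
   → B = (7, -2)
3. C_x = 5  [C is the midpoint of BE]
4. C_y = -19/2  [C is the midpoint of BE]
   → C = (5, -19/2)

B = (7, -2)
C = (5, -19/2)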